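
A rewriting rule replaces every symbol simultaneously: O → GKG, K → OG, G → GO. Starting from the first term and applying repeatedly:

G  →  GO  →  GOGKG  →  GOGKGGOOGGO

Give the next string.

Rewriting each symbol of GOGKGGOOGGO: G→GO, O→GKG, G→GO, K→OG, G→GO, G→GO, O→GKG, O→GKG, G→GO, G→GO, O→GKG, which concatenates to GO GKG GO OG GO GO GKG GKG GO GO GKG.

GOGKGGOOGGOGOGKGGKGGOGOGKG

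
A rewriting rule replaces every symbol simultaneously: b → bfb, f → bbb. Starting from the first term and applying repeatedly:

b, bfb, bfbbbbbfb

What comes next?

bfbbbbbfbbfbbfbbfbbfbbbbbfb

Apply φ to bfbbbbbfb symbol by symbol: b→bfb, f→bbb, b→bfb, b→bfb, b→bfb, b→bfb, b→bfb, f→bbb, b→bfb; joined: bfb bbb bfb bfb bfb bfb bfb bbb bfb.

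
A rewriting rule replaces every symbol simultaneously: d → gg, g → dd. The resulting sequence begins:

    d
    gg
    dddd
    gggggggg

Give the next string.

dddddddddddddddd

Apply φ to gggggggg symbol by symbol: g→dd, g→dd, g→dd, g→dd, g→dd, g→dd, g→dd, g→dd; joined: dd dd dd dd dd dd dd dd.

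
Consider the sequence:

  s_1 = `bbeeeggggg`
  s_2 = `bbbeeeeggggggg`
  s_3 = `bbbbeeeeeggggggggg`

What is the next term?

bbbbbeeeeeeggggggggggg

Term n consists of n b's, followed by n+1 e's, followed by 2n+1 g's, where the shown terms are n = 2, 3, 4.
For the next term, n = 5, so the run lengths are 5, 6, 11.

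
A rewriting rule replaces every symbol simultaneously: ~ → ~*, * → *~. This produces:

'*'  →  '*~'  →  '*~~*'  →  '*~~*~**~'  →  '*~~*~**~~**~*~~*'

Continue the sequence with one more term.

Applying the rule to each of the 16 symbols of *~~*~**~~**~*~~* gives the pieces *~ ~* ~* *~ ~* *~ *~ ~* ~* *~ *~ ~* *~ ~* ~* *~, which concatenate to the answer.

*~~*~**~~**~*~~*~**~*~~**~~*~**~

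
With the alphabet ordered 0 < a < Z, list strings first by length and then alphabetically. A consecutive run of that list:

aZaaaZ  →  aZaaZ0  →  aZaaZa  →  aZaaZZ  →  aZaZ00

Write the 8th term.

aZaZa0

Continuing the enumeration 3 steps past aZaZ00: aZaZ00 → aZaZ0a → aZaZ0Z → (answer).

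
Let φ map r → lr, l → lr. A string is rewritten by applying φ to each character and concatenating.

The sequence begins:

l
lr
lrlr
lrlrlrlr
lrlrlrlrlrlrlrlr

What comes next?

lrlrlrlrlrlrlrlrlrlrlrlrlrlrlrlr

Replace each of the 16 characters of lrlrlrlrlrlrlrlr in place — lr lr lr lr lr lr lr lr lr lr lr lr lr lr lr lr — and concatenate.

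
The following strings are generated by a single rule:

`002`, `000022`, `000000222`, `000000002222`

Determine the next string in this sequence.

Reading off run lengths: 0 runs 2, 4, 6, 8; 2 runs 1, 2, 3, 4 — each is linear in n (n = 1, 2, …).
Setting n = 5 gives 10, 5 characters in each block.

000000000022222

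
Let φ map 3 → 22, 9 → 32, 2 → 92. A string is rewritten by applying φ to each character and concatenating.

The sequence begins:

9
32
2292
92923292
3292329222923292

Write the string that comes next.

Applying the rule to each of the 16 symbols of 3292329222923292 gives the pieces 22 92 32 92 22 92 32 92 92 92 32 92 22 92 32 92, which concatenate to the answer.

22923292229232929292329222923292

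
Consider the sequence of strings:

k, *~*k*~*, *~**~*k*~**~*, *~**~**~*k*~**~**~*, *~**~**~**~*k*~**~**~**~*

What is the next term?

Every step adds *~* to the front and *~* to the end of the previous string.
Applying this once more to *~**~**~**~*k*~**~**~**~*:

*~**~**~**~**~*k*~**~**~**~**~*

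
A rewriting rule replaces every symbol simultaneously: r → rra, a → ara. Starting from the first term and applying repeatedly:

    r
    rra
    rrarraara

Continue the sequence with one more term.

Expanding rrarraara: r→rra, r→rra, a→ara, r→rra, r→rra, a→ara, a→ara, r→rra, a→ara. Concatenated: rra rra ara rra rra ara ara rra ara.

rrarraararrarraaraararraara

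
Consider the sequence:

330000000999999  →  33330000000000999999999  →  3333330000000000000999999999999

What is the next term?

333333330000000000000000999999999999999

Each string has the form 3^{2n-2} 0^{3n+1} 9^{3n}, where the shown terms are n = 2, 3, 4.
For the next term, n = 5, so the run lengths are 8, 16, 15.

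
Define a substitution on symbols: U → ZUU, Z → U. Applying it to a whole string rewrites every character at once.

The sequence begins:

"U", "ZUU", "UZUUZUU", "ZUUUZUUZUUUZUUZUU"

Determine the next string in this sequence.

UZUUZUUZUUUZUUZUUUZUUZUUZUUUZUUZUUUZUUZUU

Applying the rule to each of the 17 symbols of ZUUUZUUZUUUZUUZUU gives the pieces U ZUU ZUU ZUU U ZUU ZUU U ZUU ZUU ZUU U ZUU ZUU U ZUU ZUU, which concatenate to the answer.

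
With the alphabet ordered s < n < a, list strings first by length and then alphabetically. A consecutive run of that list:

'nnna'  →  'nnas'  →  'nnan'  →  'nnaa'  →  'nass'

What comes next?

The successor of nass increments the rightmost position that isn't already a and resets every position after it to s.

nasn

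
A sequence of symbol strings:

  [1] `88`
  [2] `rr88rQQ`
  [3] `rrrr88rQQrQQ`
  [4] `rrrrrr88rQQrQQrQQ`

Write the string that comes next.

rrrrrrrr88rQQrQQrQQrQQ

Each term wraps the previous one in rr on the left and rQQ on the right.
So the next term is rr·rrrrrr88rQQrQQrQQ·rQQ.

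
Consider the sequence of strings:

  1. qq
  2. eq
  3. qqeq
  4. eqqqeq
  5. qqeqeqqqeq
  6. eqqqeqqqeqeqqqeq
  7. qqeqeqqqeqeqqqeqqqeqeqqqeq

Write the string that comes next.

eqqqeqqqeqeqqqeqqqeqeqqqeqeqqqeqqqeqeqqqeq

From term 3 onward, concatenate the second-to-last term with the last: qq·eq = qqeq, eq·qqeq = eqqqeq, …
The next term joins eqqqeqqqeqeqqqeq and qqeqeqqqeqeqqqeqqqeqeqqqeq.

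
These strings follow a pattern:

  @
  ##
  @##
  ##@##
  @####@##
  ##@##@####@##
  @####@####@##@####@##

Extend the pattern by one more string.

Each term (from the third on) is the two preceding terms concatenated in order: term 3 = @·## = @##.
The next term joins ##@##@####@## and @####@####@##@####@##.

##@##@####@##@####@####@##@####@##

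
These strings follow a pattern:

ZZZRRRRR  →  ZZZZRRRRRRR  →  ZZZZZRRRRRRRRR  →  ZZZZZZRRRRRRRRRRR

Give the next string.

The n-th term is n Z's then 2n-1 R's, where the shown terms are n = 3, 4, 5, 6.
Setting n = 7 gives 7, 13 characters in each block.

ZZZZZZZRRRRRRRRRRRRR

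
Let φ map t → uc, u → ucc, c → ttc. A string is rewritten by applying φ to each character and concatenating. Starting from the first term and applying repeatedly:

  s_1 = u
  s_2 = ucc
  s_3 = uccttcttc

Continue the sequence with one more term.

uccttcttcucucttcucucttc

Rewriting each symbol of uccttcttc: u→ucc, c→ttc, c→ttc, t→uc, t→uc, c→ttc, t→uc, t→uc, c→ttc, which concatenates to ucc ttc ttc uc uc ttc uc uc ttc.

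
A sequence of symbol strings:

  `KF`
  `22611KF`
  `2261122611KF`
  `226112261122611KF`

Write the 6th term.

2261122611226112261122611KF

Every step adds 22611 at the front: s(k+1) = 22611·s(k).
From 226112261122611KF, 2 further steps: 226112261122611KF → 22611226112261122611KF → (answer).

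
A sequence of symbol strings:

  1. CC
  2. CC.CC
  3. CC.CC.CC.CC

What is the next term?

Every step duplicates the string with '.' between the halves.
One more doubling of CC.CC.CC.CC gives the answer.

CC.CC.CC.CC.CC.CC.CC.CC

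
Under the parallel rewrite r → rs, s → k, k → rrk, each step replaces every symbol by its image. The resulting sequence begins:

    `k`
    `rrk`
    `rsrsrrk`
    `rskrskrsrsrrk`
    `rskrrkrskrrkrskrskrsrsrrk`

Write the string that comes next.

φ(rskrrkrskrrkrskrskrsrsrrk) expands symbol-by-symbol to rs k rrk rs rs rrk rs k rrk rs rs rrk rs k rrk rs k rrk rs k rs k rs rs rrk; joining the 25 pieces gives the next term.

rskrrkrsrsrrkrskrrkrsrsrrkrskrrkrskrrkrskrskrsrsrrk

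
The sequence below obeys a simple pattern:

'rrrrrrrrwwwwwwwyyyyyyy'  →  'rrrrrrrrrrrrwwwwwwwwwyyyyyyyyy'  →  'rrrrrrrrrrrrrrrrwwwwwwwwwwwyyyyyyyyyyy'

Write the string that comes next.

rrrrrrrrrrrrrrrrrrrrwwwwwwwwwwwwwyyyyyyyyyyyyy

Reading off run lengths: r runs 8, 12, 16; w runs 7, 9, 11; y runs 7, 9, 11 — each is linear in n, where the shown terms are n = 2, 3, 4.
For the next term, n = 5, so the run lengths are 20, 13, 13.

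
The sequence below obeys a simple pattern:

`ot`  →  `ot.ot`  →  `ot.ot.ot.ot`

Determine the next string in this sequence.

ot.ot.ot.ot.ot.ot.ot.ot

Each string is two copies of the previous one joined by '.'.
One more doubling of ot.ot.ot.ot gives the answer.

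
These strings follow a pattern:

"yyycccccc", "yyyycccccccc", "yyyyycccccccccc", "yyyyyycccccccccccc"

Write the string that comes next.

Each string has the form y^{n} c^{2n}, where the shown terms are n = 3, 4, 5, 6.
At n = 7 the blocks have lengths 7, 14.

yyyyyyycccccccccccccc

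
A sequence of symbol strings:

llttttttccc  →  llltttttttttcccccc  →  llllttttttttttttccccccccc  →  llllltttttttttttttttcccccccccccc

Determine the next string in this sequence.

llllllttttttttttttttttttccccccccccccccc

Term n consists of n+1 l's, followed by 3n+3 t's, followed by 3n c's (n = 1, 2, …).
Setting n = 5 gives 6, 18, 15 characters in each block.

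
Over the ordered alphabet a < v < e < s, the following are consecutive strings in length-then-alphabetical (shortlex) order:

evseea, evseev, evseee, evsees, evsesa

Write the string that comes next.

Find the rightmost character of evsesa below s, bump it to the next letter, and reset everything to its right to a.

evsesv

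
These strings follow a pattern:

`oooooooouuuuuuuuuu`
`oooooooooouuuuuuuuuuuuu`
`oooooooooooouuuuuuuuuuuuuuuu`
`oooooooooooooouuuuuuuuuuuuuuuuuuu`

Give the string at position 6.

Term n consists of 2n+2 o's, followed by 3n+1 u's, where the shown terms are n = 3, 4, 5, 6.
Setting n = 8 gives 18, 25 characters in each block.

oooooooooooooooooouuuuuuuuuuuuuuuuuuuuuuuuu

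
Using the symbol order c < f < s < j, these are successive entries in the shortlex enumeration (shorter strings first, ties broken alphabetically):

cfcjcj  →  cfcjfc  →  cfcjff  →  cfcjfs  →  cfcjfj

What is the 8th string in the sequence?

Continuing the enumeration 3 steps past cfcjfj: cfcjfj → cfcjsc → cfcjsf → (answer).

cfcjss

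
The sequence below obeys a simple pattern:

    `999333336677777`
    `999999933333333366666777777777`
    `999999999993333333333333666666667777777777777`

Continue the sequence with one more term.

Each string has the form 9^{4n-1} 3^{4n+1} 6^{3n-1} 7^{4n+1} (n = 1, 2, …).
At n = 4 the blocks have lengths 15, 17, 11, 17.

999999999999999333333333333333336666666666677777777777777777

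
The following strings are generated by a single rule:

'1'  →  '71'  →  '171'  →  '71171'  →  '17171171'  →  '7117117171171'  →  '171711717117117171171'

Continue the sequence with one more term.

This is a Fibonacci-style word recurrence s(k) = s(k−2)·s(k−1): e.g. 1·71 = 171.
The next term joins 7117117171171 and 171711717117117171171.

7117117171171171711717117117171171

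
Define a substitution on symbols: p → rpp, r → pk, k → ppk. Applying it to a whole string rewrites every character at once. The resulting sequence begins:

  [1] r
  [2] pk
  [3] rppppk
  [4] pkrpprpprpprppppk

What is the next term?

Rewriting the 17 symbols of pkrpprpprpprppppk one by one yields rpp ppk pk rpp rpp pk rpp rpp pk rpp rpp pk rpp rpp rpp rpp ppk; concatenated:

rppppkpkrpprpppkrpprpppkrpprpppkrpprpprpprppppk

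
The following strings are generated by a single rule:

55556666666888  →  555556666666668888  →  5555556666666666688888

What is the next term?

55555556666666666666888888

The n-th term is n+1 5's then 2n+1 6's then n 8's, where the shown terms are n = 3, 4, 5.
For the next term, n = 6, so the run lengths are 7, 13, 6.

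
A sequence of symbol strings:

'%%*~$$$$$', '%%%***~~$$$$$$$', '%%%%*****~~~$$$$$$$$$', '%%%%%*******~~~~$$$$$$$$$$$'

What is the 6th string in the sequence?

Term n consists of n+1 %'s, followed by 2n-1 *'s, followed by n ~'s, followed by 2n+3 $'s (n = 1, 2, …).
Setting n = 6 gives 7, 11, 6, 15 characters in each block.

%%%%%%%***********~~~~~~$$$$$$$$$$$$$$$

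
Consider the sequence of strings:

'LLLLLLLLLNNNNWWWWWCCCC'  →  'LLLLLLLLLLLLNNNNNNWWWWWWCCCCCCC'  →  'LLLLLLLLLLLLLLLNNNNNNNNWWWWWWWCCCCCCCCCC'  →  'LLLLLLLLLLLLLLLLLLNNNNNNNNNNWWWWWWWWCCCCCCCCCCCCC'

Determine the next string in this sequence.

LLLLLLLLLLLLLLLLLLLLLNNNNNNNNNNNNWWWWWWWWWCCCCCCCCCCCCCCCC

Reading off run lengths: L runs 9, 12, 15, 18; N runs 4, 6, 8, 10; W runs 5, 6, 7, 8; C runs 4, 7, 10, 13 — each is linear in n, where the shown terms are n = 2, 3, 4, 5.
For the next term, n = 6, so the run lengths are 21, 12, 9, 16.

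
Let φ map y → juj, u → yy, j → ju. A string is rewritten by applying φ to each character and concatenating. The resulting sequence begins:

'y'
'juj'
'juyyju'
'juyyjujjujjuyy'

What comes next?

juyyjujjujjuyyjujuyyjujuyyjujjuj

Applying the rule to each of the 14 symbols of juyyjujjujjuyy gives the pieces ju yy juj juj ju yy ju ju yy ju ju yy juj juj, which concatenate to the answer.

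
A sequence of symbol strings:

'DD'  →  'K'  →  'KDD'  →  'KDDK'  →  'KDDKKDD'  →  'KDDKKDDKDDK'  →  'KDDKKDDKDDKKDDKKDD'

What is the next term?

From term 3 onward, concatenate the last term with the second-to-last: K·DD = KDD, KDD·K = KDDK, …
Continuing: KDDKKDDKDDKKDDKKDD · KDDKKDDKDDK gives term 8.

KDDKKDDKDDKKDDKKDDKDDKKDDKDDK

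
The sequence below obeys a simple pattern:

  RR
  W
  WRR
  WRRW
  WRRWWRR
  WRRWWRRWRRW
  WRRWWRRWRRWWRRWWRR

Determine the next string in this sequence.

From term 3 onward, concatenate the last term with the second-to-last: W·RR = WRR, WRR·W = WRRW, …
The next term joins WRRWWRRWRRWWRRWWRR and WRRWWRRWRRW.

WRRWWRRWRRWWRRWWRRWRRWWRRWRRW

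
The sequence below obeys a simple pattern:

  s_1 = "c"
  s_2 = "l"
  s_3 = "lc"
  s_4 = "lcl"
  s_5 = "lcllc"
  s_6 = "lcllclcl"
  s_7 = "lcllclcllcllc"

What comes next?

lcllclcllcllclcllclcl

Each term (from the third on) is the previous term followed by the one before it: term 3 = l·c = lc.
So term 8 is lcllclcllcllc·lcllclcl.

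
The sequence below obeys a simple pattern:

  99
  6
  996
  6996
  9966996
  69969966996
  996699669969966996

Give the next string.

69969966996996699669969966996

Each term (from the third on) is the two preceding terms concatenated in order: term 3 = 99·6 = 996.
So term 8 is 69969966996·996699669969966996.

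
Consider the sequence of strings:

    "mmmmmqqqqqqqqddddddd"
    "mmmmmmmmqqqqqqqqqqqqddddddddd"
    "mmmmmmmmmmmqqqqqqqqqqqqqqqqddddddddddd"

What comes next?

mmmmmmmmmmmmmmqqqqqqqqqqqqqqqqqqqqddddddddddddd

Term n consists of 3n-1 m's, followed by 4n q's, followed by 2n+3 d's, where the shown terms are n = 2, 3, 4.
For the next term, n = 5, so the run lengths are 14, 20, 13.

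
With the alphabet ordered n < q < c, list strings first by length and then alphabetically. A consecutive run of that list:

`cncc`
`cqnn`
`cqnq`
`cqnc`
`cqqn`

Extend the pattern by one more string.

Treat cqqn as a base-3 numeral over the given alphabet and add one, carrying through any trailing c's.

cqqq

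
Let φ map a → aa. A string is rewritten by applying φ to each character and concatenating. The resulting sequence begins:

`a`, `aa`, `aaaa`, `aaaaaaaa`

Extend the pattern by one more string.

Rewriting each symbol of aaaaaaaa: a→aa, a→aa, a→aa, a→aa, a→aa, a→aa, a→aa, a→aa, which concatenates to aa aa aa aa aa aa aa aa.

aaaaaaaaaaaaaaaa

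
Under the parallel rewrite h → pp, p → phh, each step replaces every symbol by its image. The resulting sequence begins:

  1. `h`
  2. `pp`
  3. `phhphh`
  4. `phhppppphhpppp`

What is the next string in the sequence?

Applying the rule to each of the 14 symbols of phhppppphhpppp gives the pieces phh pp pp phh phh phh phh phh pp pp phh phh phh phh, which concatenate to the answer.

phhppppphhphhphhphhphhppppphhphhphhphh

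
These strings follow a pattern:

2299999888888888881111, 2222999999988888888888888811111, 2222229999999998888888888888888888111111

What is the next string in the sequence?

Term n consists of 2n-2 2's, followed by 2n+1 9's, followed by 4n+3 8's, followed by n+2 1's, where the shown terms are n = 2, 3, 4.
At n = 5 the blocks have lengths 8, 11, 23, 7.

2222222299999999999888888888888888888888881111111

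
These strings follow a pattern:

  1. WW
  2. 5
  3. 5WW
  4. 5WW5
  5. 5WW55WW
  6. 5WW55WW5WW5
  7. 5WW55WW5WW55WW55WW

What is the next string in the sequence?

5WW55WW5WW55WW55WW5WW55WW5WW5

From term 3 onward, concatenate the last term with the second-to-last: 5·WW = 5WW, 5WW·5 = 5WW5, …
Continuing: 5WW55WW5WW55WW55WW · 5WW55WW5WW5 gives term 8.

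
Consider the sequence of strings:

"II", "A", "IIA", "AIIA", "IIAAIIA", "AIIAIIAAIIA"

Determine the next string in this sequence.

Each term (from the third on) is the two preceding terms concatenated in order: term 3 = II·A = IIA.
Continuing: IIAAIIA · AIIAIIAAIIA gives term 7.

IIAAIIAAIIAIIAAIIA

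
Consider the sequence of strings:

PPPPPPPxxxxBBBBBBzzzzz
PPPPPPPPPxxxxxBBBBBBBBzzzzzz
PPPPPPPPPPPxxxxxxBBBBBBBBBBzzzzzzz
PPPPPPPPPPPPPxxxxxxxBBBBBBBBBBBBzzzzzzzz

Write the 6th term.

PPPPPPPPPPPPPPPPPxxxxxxxxxBBBBBBBBBBBBBBBBzzzzzzzzzz

Reading off run lengths: P runs 7, 9, 11, 13; x runs 4, 5, 6, 7; B runs 6, 8, 10, 12; z runs 5, 6, 7, 8 — each is linear in n, where the shown terms are n = 3, 4, 5, 6.
At n = 8 the blocks have lengths 17, 9, 16, 10.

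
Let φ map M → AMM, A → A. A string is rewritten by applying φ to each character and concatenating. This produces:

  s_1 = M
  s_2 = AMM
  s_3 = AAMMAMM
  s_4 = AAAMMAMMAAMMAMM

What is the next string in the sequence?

Replace each of the 15 characters of AAAMMAMMAAMMAMM in place — A A A AMM AMM A AMM AMM A A AMM AMM A AMM AMM — and concatenate.

AAAAMMAMMAAMMAMMAAAMMAMMAAMMAMM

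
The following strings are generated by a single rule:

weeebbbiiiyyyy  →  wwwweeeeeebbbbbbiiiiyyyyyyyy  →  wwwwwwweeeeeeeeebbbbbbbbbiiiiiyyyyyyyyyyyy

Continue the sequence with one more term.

The n-th term is 3n-2 w's then 3n e's then 3n b's then n+2 i's then 4n y's (n = 1, 2, …).
At n = 4 the blocks have lengths 10, 12, 12, 6, 16.

wwwwwwwwwweeeeeeeeeeeebbbbbbbbbbbbiiiiiiyyyyyyyyyyyyyyyy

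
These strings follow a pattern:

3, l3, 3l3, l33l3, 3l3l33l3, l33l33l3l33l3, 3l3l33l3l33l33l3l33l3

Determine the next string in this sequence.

This is a Fibonacci-style word recurrence s(k) = s(k−2)·s(k−1): e.g. 3·l3 = 3l3.
So term 8 is l33l33l3l33l3·3l3l33l3l33l33l3l33l3.

l33l33l3l33l33l3l33l3l33l33l3l33l3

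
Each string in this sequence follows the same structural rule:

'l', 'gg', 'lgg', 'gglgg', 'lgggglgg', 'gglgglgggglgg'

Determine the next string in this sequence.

lgggglgggglgglgggglgg

Each term (from the third on) is the two preceding terms concatenated in order: term 3 = l·gg = lgg.
The next term joins lgggglgg and gglgglgggglgg.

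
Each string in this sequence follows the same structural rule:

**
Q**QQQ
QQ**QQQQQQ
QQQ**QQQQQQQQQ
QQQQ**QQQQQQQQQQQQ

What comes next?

s(k+1) = Q·s(k)·QQQ, so each term gains Q as a prefix and QQQ as a suffix.
Applying this once more to QQQQ**QQQQQQQQQQQQ:

QQQQQ**QQQQQQQQQQQQQQQ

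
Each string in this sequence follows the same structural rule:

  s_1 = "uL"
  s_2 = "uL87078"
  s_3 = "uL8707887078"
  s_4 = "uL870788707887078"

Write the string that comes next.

Each term is the previous one with 87078 appended.
One more step from uL870788707887078 gives the answer.

uL87078870788707887078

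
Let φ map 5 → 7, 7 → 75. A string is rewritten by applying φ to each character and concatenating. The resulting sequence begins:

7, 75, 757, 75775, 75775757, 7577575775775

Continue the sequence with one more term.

757757577577575775757

Replace each of the 13 characters of 7577575775775 in place — 75 7 75 75 7 75 7 75 75 7 75 75 7 — and concatenate.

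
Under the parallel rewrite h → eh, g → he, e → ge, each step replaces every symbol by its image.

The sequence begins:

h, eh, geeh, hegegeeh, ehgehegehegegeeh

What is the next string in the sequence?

φ(ehgehegehegegeeh) expands symbol-by-symbol to ge eh he ge eh ge he ge eh ge he ge he ge ge eh; joining the 16 pieces gives the next term.

geehhegeehgehegeehgehegehegegeeh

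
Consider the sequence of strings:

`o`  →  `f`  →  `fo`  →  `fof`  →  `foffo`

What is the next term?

Each term (from the third on) is the previous term followed by the one before it: term 3 = f·o = fo.
Continuing: foffo · fof gives term 6.

foffofof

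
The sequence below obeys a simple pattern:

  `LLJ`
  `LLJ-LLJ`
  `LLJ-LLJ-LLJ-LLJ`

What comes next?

Each string is two copies of the previous one joined by '-'.
Doubling LLJ-LLJ-LLJ-LLJ with '-' between the halves:

LLJ-LLJ-LLJ-LLJ-LLJ-LLJ-LLJ-LLJ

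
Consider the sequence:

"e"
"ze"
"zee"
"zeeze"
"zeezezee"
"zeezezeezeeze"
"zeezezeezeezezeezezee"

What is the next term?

This is a Fibonacci-style word recurrence s(k) = s(k−1)·s(k−2): e.g. ze·e = zee.
So term 8 is zeezezeezeezezeezezee·zeezezeezeeze.

zeezezeezeezezeezezeezeezezeezeeze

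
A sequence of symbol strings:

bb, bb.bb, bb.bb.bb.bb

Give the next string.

s(k+1) = s(k)·.·s(k) — each term doubles the last with '.' between the halves.
So the next term is two copies of bb.bb.bb.bb with '.' between the halves.

bb.bb.bb.bb.bb.bb.bb.bb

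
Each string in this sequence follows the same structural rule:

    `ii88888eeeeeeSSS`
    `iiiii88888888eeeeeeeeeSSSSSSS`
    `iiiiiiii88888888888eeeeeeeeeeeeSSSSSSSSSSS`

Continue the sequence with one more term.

Reading off run lengths: i runs 2, 5, 8; 8 runs 5, 8, 11; e runs 6, 9, 12; S runs 3, 7, 11 — each is linear in n (n = 1, 2, …).
For the next term, n = 4, so the run lengths are 11, 14, 15, 15.

iiiiiiiiiii88888888888888eeeeeeeeeeeeeeeSSSSSSSSSSSSSSS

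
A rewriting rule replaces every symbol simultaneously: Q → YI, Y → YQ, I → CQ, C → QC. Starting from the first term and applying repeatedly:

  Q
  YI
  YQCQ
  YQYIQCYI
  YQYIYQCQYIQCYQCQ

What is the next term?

φ(YQYIYQCQYIQCYQCQ) expands symbol-by-symbol to YQ YI YQ CQ YQ YI QC YI YQ CQ YI QC YQ YI QC YI; joining the 16 pieces gives the next term.

YQYIYQCQYQYIQCYIYQCQYIQCYQYIQCYI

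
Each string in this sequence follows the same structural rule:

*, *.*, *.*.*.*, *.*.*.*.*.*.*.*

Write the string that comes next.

*.*.*.*.*.*.*.*.*.*.*.*.*.*.*.*

s(k+1) = s(k)·.·s(k) — each term doubles the last with '.' between the halves.
One more doubling of *.*.*.*.*.*.*.* gives the answer.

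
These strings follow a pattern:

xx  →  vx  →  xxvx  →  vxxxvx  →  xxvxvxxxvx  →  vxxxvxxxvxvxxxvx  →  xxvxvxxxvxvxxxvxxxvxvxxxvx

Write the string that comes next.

Each term (from the third on) is the two preceding terms concatenated in order: term 3 = xx·vx = xxvx.
So term 8 is vxxxvxxxvxvxxxvx·xxvxvxxxvxvxxxvxxxvxvxxxvx.

vxxxvxxxvxvxxxvxxxvxvxxxvxvxxxvxxxvxvxxxvx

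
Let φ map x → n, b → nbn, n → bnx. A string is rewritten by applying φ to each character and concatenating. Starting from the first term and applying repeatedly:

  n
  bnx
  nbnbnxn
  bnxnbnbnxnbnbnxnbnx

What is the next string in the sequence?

nbnbnxnbnxnbnbnxnbnbnxnbnxnbnbnxnbnbnxnbnxnbnbnxn

Applying the rule to each of the 19 symbols of bnxnbnbnxnbnbnxnbnx gives the pieces nbn bnx n bnx nbn bnx nbn bnx n bnx nbn bnx nbn bnx n bnx nbn bnx n, which concatenate to the answer.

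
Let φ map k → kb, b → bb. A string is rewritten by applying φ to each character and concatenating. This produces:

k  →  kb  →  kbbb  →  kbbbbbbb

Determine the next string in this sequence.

Rewriting each symbol of kbbbbbbb: k→kb, b→bb, b→bb, b→bb, b→bb, b→bb, b→bb, b→bb, which concatenates to kb bb bb bb bb bb bb bb.

kbbbbbbbbbbbbbbb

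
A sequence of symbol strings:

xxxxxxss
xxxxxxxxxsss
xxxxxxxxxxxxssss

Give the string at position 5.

Each string has the form x^{3n} s^{n}, where the shown terms are n = 2, 3, 4.
At n = 6 the blocks have lengths 18, 6.

xxxxxxxxxxxxxxxxxxssssss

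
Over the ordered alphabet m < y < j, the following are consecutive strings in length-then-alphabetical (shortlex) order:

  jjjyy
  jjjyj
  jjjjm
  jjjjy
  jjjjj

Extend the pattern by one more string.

mmmmmm

jjjjj is the last string of length 5, so the next is the first of length 6: m repeated 6 times.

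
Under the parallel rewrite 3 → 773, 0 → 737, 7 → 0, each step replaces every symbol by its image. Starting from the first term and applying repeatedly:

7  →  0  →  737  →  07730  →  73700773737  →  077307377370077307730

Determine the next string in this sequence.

Rewriting the 21 symbols of 077307377370077307730 one by one yields 737 0 0 773 737 0 773 0 0 773 0 737 737 0 0 773 737 0 0 773 737; concatenated:

7370077373707730077307377370077373700773737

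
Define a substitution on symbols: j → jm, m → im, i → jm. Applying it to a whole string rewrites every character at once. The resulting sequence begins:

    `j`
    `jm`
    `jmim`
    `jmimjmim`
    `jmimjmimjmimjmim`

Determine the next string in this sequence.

Rewriting the 16 symbols of jmimjmimjmimjmim one by one yields jm im jm im jm im jm im jm im jm im jm im jm im; concatenated:

jmimjmimjmimjmimjmimjmimjmimjmim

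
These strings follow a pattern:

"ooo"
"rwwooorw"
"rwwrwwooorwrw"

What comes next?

s(k+1) = rww·s(k)·rw, so each term gains rww as a prefix and rw as a suffix.
Applying this once more to rwwrwwooorwrw:

rwwrwwrwwooorwrwrw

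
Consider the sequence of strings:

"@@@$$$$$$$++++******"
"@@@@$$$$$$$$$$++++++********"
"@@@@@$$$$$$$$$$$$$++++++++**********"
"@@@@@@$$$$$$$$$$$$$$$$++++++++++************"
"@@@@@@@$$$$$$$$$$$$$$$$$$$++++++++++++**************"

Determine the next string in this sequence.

Term n consists of n+1 @'s, followed by 3n+1 $'s, followed by 2n +'s, followed by 2n+2 *'s, where the shown terms are n = 2, 3, 4, 5, 6.
For the next term, n = 7, so the run lengths are 8, 22, 14, 16.

@@@@@@@@$$$$$$$$$$$$$$$$$$$$$$++++++++++++++****************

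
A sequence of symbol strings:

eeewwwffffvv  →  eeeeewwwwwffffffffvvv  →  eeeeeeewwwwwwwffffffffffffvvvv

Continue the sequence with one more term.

eeeeeeeeewwwwwwwwwffffffffffffffffvvvvv

Reading off run lengths: e runs 3, 5, 7; w runs 3, 5, 7; f runs 4, 8, 12; v runs 2, 3, 4 — each is linear in n (n = 1, 2, …).
For the next term, n = 4, so the run lengths are 9, 9, 16, 5.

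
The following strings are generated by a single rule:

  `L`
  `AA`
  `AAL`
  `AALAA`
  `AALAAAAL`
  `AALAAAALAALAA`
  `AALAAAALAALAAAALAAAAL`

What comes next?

This is a Fibonacci-style word recurrence s(k) = s(k−1)·s(k−2): e.g. AA·L = AAL.
Continuing: AALAAAALAALAAAALAAAAL · AALAAAALAALAA gives term 8.

AALAAAALAALAAAALAAAALAALAAAALAALAA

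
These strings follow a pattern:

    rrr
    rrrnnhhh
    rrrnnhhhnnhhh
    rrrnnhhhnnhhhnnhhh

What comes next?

rrrnnhhhnnhhhnnhhhnnhhh

Every step adds nnhhh to the end: s(k+1) = s(k)·nnhhh.
So the next term is rrrnnhhhnnhhhnnhhh·nnhhh.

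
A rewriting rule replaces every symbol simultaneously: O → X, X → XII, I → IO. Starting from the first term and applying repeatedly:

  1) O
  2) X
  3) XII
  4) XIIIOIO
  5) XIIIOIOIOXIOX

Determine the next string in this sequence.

Rewriting the 13 symbols of XIIIOIOIOXIOX one by one yields XII IO IO IO X IO X IO X XII IO X XII; concatenated:

XIIIOIOIOXIOXIOXXIIIOXXII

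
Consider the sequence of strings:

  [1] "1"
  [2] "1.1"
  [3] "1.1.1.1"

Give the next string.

Every step duplicates the string with '.' between the halves.
So the next term is two copies of 1.1.1.1 with '.' between the halves.

1.1.1.1.1.1.1.1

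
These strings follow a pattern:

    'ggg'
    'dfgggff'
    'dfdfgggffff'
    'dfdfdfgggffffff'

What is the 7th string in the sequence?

Every step adds df to the front and ff to the end of the previous string.
From dfdfdfgggffffff, 3 further steps: dfdfdfgggffffff → dfdfdfdfgggffffffff → dfdfdfdfdfgggffffffffff → (answer).

dfdfdfdfdfdfgggffffffffffff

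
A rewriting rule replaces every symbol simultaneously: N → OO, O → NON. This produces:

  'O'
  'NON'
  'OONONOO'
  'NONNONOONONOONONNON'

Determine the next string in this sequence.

Rewriting the 19 symbols of NONNONOONONOONONNON one by one yields OO NON OO OO NON OO NON NON OO NON OO NON NON OO NON OO OO NON OO; concatenated:

OONONOOOONONOONONNONOONONOONONNONOONONOOOONONOO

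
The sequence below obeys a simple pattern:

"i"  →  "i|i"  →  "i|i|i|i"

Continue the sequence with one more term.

Each string is two copies of the previous one joined by '|'.
Doubling i|i|i|i with '|' between the halves:

i|i|i|i|i|i|i|i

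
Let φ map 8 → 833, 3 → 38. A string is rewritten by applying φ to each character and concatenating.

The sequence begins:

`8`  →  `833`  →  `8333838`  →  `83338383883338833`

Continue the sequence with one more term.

83338383883338833388338333838388338333838

Replace each of the 17 characters of 83338383883338833 in place — 833 38 38 38 833 38 833 38 833 833 38 38 38 833 833 38 38 — and concatenate.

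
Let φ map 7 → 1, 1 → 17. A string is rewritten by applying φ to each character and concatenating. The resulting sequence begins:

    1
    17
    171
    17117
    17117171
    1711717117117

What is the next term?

Rewriting the 13 symbols of 1711717117117 one by one yields 17 1 17 17 1 17 1 17 17 1 17 17 1; concatenated:

171171711711717117171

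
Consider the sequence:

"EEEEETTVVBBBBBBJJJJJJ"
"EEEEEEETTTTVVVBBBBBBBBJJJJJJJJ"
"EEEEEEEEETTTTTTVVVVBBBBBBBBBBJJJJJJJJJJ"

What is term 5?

Reading off run lengths: E runs 5, 7, 9; T runs 2, 4, 6; V runs 2, 3, 4; B runs 6, 8, 10; J runs 6, 8, 10 — each is linear in n, where the shown terms are n = 2, 3, 4.
For term 5, n = 6, so the run lengths are 13, 10, 6, 14, 14.

EEEEEEEEEEEEETTTTTTTTTTVVVVVVBBBBBBBBBBBBBBJJJJJJJJJJJJJJ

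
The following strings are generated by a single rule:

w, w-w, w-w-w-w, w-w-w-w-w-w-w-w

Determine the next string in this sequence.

w-w-w-w-w-w-w-w-w-w-w-w-w-w-w-w

s(k+1) = s(k)·-·s(k) — each term doubles the last with '-' between the halves.
One more doubling of w-w-w-w-w-w-w-w gives the answer.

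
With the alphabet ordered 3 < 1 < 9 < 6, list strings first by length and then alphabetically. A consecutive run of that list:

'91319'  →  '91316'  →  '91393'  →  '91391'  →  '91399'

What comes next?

91396

Treat 91399 as a base-4 numeral over the given alphabet and add one, carrying through any trailing 6's.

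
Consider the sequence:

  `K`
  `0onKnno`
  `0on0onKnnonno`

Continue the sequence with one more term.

0on0on0onKnnonnonno

Each term wraps the previous one in 0on on the left and nno on the right.
So the next term is 0on·0on0onKnnonno·nno.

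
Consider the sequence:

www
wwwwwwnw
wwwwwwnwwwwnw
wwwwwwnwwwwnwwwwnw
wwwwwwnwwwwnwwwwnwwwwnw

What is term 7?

wwwwwwnwwwwnwwwwnwwwwnwwwwnwwwwnw

Each term is the previous one with wwwnw appended.
From wwwwwwnwwwwnwwwwnwwwwnw, 2 further steps: wwwwwwnwwwwnwwwwnwwwwnw → wwwwwwnwwwwnwwwwnwwwwnwwwwnw → (answer).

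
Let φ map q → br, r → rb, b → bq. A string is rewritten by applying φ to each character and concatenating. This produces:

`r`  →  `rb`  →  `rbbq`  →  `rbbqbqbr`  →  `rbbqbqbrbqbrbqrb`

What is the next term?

Rewriting the 16 symbols of rbbqbqbrbqbrbqrb one by one yields rb bq bq br bq br bq rb bq br bq rb bq br rb bq; concatenated:

rbbqbqbrbqbrbqrbbqbrbqrbbqbrrbbq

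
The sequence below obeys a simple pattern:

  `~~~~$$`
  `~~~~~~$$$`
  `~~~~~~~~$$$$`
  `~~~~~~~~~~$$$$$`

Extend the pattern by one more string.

~~~~~~~~~~~~$$$$$$

The n-th term is 2n ~'s then n $'s, where the shown terms are n = 2, 3, 4, 5.
At n = 6 the blocks have lengths 12, 6.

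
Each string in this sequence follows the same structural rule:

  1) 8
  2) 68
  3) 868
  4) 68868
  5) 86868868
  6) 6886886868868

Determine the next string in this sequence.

Each term (from the third on) is the two preceding terms concatenated in order: term 3 = 8·68 = 868.
The next term joins 86868868 and 6886886868868.

868688686886886868868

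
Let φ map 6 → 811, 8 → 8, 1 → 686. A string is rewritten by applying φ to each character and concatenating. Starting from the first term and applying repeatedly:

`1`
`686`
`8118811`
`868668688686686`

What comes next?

8811881181188118881188118118811

φ(868668688686686) expands symbol-by-symbol to 8 811 8 811 811 8 811 8 8 811 8 811 811 8 811; joining the 15 pieces gives the next term.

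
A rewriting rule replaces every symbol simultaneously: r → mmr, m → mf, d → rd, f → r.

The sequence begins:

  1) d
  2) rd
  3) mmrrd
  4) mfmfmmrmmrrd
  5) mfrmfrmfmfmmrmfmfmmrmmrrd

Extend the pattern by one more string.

Replace each of the 25 characters of mfrmfrmfmfmmrmfmfmmrmmrrd in place — mf r mmr mf r mmr mf r mf r mf mf mmr mf r mf r mf mf mmr mf mf mmr mmr rd — and concatenate.

mfrmmrmfrmmrmfrmfrmfmfmmrmfrmfrmfmfmmrmfmfmmrmmrrd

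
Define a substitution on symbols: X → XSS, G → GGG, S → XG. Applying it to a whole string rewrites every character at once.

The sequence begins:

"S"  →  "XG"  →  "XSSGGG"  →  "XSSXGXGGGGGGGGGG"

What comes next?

Rewriting the 16 symbols of XSSXGXGGGGGGGGGG one by one yields XSS XG XG XSS GGG XSS GGG GGG GGG GGG GGG GGG GGG GGG GGG GGG; concatenated:

XSSXGXGXSSGGGXSSGGGGGGGGGGGGGGGGGGGGGGGGGGGGGG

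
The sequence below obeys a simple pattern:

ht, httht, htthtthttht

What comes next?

htthtthtthtthtthtthttht

Each string is two copies of the previous one joined by 't'.
One more doubling of htthtthttht gives the answer.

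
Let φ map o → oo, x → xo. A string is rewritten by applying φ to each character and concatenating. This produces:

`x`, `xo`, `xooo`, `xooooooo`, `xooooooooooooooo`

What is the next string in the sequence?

Rewriting the 16 symbols of xooooooooooooooo one by one yields xo oo oo oo oo oo oo oo oo oo oo oo oo oo oo oo; concatenated:

xooooooooooooooooooooooooooooooo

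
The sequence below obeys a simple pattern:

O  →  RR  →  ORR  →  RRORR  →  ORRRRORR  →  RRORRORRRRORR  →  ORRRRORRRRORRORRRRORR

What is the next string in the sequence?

RRORRORRRRORRORRRRORRRRORRORRRRORR

From term 3 onward, concatenate the second-to-last term with the last: O·RR = ORR, RR·ORR = RRORR, …
The next term joins RRORRORRRRORR and ORRRRORRRRORRORRRRORR.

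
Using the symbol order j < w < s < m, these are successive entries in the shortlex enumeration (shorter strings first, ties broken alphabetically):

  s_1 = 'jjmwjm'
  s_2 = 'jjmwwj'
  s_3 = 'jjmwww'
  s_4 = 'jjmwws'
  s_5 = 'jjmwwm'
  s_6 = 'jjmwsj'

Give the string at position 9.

jjmwsm

Advancing 3 positions from jjmwsj through jjmwsj → jjmwsw → jjmwss reaches term 9.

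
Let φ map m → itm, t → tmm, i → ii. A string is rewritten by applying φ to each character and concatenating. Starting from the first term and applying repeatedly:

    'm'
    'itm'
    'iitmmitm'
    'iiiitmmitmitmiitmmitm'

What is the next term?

Replace each of the 21 characters of iiiitmmitmitmiitmmitm in place — ii ii ii ii tmm itm itm ii tmm itm ii tmm itm ii ii tmm itm itm ii tmm itm — and concatenate.

iiiiiiiitmmitmitmiitmmitmiitmmitmiiiitmmitmitmiitmmitm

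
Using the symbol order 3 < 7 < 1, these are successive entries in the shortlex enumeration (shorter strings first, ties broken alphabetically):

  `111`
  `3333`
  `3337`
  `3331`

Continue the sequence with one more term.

3373

Find the rightmost character of 3331 below 1, bump it to the next letter, and reset everything to its right to 3.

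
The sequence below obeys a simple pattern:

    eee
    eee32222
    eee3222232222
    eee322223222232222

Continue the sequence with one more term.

The strings grow by a fixed suffix 32222 each time.
Applying this once more to eee322223222232222:

eee32222322223222232222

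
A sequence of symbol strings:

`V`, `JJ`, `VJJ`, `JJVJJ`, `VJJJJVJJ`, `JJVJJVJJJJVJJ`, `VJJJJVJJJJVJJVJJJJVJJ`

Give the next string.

JJVJJVJJJJVJJVJJJJVJJJJVJJVJJJJVJJ

Each term (from the third on) is the two preceding terms concatenated in order: term 3 = V·JJ = VJJ.
Continuing: JJVJJVJJJJVJJ · VJJJJVJJJJVJJVJJJJVJJ gives term 8.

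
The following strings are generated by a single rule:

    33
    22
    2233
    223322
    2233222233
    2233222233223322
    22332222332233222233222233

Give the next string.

223322223322332222332222332233222233223322

This is a Fibonacci-style word recurrence s(k) = s(k−1)·s(k−2): e.g. 22·33 = 2233.
So term 8 is 22332222332233222233222233·2233222233223322.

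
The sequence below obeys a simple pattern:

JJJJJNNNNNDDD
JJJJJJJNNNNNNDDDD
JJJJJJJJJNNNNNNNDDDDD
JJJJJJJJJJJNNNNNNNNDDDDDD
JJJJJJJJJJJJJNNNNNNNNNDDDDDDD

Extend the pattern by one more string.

JJJJJJJJJJJJJJJNNNNNNNNNNDDDDDDDD

Reading off run lengths: J runs 5, 7, 9, 11, 13; N runs 5, 6, 7, 8, 9; D runs 3, 4, 5, 6, 7 — each is linear in n, where the shown terms are n = 3, 4, 5, 6, 7.
At n = 8 the blocks have lengths 15, 10, 8.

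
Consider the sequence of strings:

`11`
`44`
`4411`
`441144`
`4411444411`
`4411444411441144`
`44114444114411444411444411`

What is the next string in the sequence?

This is a Fibonacci-style word recurrence s(k) = s(k−1)·s(k−2): e.g. 44·11 = 4411.
So term 8 is 44114444114411444411444411·4411444411441144.

441144441144114444114444114411444411441144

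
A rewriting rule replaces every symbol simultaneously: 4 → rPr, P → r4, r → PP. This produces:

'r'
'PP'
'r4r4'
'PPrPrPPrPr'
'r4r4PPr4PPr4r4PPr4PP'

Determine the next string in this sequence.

Rewriting the 20 symbols of r4r4PPr4PPr4r4PPr4PP one by one yields PP rPr PP rPr r4 r4 PP rPr r4 r4 PP rPr PP rPr r4 r4 PP rPr r4 r4; concatenated:

PPrPrPPrPrr4r4PPrPrr4r4PPrPrPPrPrr4r4PPrPrr4r4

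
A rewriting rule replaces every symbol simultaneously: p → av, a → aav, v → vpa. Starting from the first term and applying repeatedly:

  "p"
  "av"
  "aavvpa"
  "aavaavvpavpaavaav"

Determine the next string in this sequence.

aavaavvpaaavaavvpavpaavaavvpaavaavaavvpaaavaavvpa

Applying the rule to each of the 17 symbols of aavaavvpavpaavaav gives the pieces aav aav vpa aav aav vpa vpa av aav vpa av aav aav vpa aav aav vpa, which concatenate to the answer.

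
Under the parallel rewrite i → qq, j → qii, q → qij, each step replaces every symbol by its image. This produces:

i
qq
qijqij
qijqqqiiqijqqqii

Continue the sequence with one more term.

Applying the rule to each of the 16 symbols of qijqqqiiqijqqqii gives the pieces qij qq qii qij qij qij qq qq qij qq qii qij qij qij qq qq, which concatenate to the answer.

qijqqqiiqijqijqijqqqqqijqqqiiqijqijqijqqqq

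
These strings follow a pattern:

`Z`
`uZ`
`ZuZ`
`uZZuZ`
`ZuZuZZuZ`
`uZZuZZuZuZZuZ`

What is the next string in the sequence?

ZuZuZZuZuZZuZZuZuZZuZ

This is a Fibonacci-style word recurrence s(k) = s(k−2)·s(k−1): e.g. Z·uZ = ZuZ.
So term 7 is ZuZuZZuZ·uZZuZZuZuZZuZ.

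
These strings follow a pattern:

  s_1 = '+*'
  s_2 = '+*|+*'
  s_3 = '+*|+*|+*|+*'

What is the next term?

Every step duplicates the string with '|' between the halves.
One more doubling of +*|+*|+*|+* gives the answer.

+*|+*|+*|+*|+*|+*|+*|+*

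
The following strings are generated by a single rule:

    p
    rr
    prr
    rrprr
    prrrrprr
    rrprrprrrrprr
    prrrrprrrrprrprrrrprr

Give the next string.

This is a Fibonacci-style word recurrence s(k) = s(k−2)·s(k−1): e.g. p·rr = prr.
The next term joins rrprrprrrrprr and prrrrprrrrprrprrrrprr.

rrprrprrrrprrprrrrprrrrprrprrrrprr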